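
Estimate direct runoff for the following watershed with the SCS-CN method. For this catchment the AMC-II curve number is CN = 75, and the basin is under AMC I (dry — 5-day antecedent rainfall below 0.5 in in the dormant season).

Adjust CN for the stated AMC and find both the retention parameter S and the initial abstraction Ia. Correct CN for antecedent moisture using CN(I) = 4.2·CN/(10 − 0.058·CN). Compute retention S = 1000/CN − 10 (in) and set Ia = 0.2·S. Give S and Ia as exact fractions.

Adjust CN=75 to AMC I: 4.2·75/(10 − 0.058·75) → 315 ÷ (113/20) = 6300/113 ≈ 55.752
S = 1000/(6300/113) − 10 = 500/63 in ≈ 7.937 in
Ia = 0.2·(500/63) = 100/63 in ≈ 1.587 in

S = 500/63 in ≈ 7.937 in; Ia = 100/63 in ≈ 1.587 in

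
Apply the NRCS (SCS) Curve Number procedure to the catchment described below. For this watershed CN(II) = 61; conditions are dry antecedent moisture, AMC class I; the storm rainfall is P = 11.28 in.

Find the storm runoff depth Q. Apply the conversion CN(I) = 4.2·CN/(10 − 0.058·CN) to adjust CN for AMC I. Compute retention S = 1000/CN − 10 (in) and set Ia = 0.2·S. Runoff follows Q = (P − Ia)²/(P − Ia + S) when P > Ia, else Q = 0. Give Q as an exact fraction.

Q = 3864435698/1336584725 in ≈ 2.891 in

Adjust CN=61 to AMC I: 4.2·61/(10 − 0.058·61) → (1281/5) ÷ (3231/500) = 42700/1077 ≈ 39.647
Retention S: 1000/CN − 10 with CN=39.647 → S = 6500/427 ≈ 15.222 in
Ia = 0.2S: 0.2·15.222 = 3.044 in (exactly 1300/427)
Since P=11.280 > Ia=3.044: effective rainfall P−Ia = 87914/10675 in
Runoff Q = (P−Ia)²/(P−Ia+S) = (8.236)²/(8.236+15.222) = 3864435698/1336584725 ≈ 2.891 in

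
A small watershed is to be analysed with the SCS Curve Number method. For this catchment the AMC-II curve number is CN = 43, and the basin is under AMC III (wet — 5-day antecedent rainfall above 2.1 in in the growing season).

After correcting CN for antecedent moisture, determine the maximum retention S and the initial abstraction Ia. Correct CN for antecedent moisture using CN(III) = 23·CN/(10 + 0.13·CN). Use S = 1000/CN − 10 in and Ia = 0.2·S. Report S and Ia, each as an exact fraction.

S = 5700/989 in ≈ 5.763 in; Ia = 1140/989 in ≈ 1.153 in

Wet (AMC III): CN(III) = 23·43/(10 + 0.13·43) = 989/(1559/100) = 98900/1559 ≈ 63.438
Max retention: S = 1000/(98900/1559) − 10 = 5700/989 in (≈ 5.763 in)
Ia = 0.2S: 0.2·5.763 = 1.153 in (exactly 1140/989)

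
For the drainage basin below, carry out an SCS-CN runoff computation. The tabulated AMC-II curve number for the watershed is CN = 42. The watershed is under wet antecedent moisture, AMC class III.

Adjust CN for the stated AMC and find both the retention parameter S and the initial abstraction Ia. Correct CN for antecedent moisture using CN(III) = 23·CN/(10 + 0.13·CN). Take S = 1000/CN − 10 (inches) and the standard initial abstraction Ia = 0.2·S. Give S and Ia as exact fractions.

S = 2900/483 in ≈ 6.004 in; Ia = 580/483 in ≈ 1.201 in

Adjust CN=42 to AMC III: 23·42/(10 + 0.13·42) → 966 ÷ (773/50) = 48300/773 ≈ 62.484
Retention S: 1000/CN − 10 with CN=62.484 → S = 2900/483 ≈ 6.004 in
Initial abstraction Ia = S/5 = (2900/483)/5 = 580/483 ≈ 1.201 in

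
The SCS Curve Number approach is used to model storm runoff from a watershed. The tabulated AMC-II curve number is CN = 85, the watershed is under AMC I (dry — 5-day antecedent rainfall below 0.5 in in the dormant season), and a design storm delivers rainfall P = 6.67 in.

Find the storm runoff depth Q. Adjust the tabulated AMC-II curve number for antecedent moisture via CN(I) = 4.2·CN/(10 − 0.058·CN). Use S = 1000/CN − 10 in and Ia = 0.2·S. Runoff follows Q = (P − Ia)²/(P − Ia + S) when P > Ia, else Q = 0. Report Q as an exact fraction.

Q = 4812613129/1420538700 in ≈ 3.388 in

Dry (AMC I): CN(I) = 4.2·85/(10 − 0.058·85) = 357/(507/100) = 11900/169 ≈ 70.414
S = 1000/(11900/169) − 10 = 500/119 in ≈ 4.202 in
Ia = 0.2·(500/119) = 100/119 in ≈ 0.840 in
Excess rainfall: 6.670 − 0.840 = 5.830 in; P > Ia so Q > 0
Q: (69373/11900)² ÷ (119373/11900) = 4812613129/1420538700 in (≈ 3.388 in)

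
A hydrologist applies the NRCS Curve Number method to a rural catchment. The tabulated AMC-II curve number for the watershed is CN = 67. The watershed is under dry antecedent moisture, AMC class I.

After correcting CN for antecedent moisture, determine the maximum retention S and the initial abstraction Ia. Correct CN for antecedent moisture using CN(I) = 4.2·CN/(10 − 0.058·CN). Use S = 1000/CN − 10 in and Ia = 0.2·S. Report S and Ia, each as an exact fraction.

S = 5500/469 in ≈ 11.727 in; Ia = 1100/469 in ≈ 2.345 in

Dry (AMC I): CN(I) = 4.2·67/(10 − 0.058·67) = (1407/5)/(3057/500) = 46900/1019 ≈ 46.026
Retention S: 1000/CN − 10 with CN=46.026 → S = 5500/469 ≈ 11.727 in
Ia = 0.2·(5500/469) = 1100/469 in ≈ 2.345 in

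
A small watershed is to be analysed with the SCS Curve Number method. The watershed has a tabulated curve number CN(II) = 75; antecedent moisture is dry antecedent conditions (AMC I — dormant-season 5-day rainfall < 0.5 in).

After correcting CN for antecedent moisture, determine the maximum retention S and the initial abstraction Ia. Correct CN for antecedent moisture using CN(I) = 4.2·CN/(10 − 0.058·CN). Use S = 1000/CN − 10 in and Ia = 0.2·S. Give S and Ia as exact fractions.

S = 500/63 in ≈ 7.937 in; Ia = 100/63 in ≈ 1.587 in

Dry (AMC I): CN(I) = 4.2·75/(10 − 0.058·75) = 315/(113/20) = 6300/113 ≈ 55.752
Retention S: 1000/CN − 10 with CN=55.752 → S = 500/63 ≈ 7.937 in
Ia = 0.2·(500/63) = 100/63 in ≈ 1.587 in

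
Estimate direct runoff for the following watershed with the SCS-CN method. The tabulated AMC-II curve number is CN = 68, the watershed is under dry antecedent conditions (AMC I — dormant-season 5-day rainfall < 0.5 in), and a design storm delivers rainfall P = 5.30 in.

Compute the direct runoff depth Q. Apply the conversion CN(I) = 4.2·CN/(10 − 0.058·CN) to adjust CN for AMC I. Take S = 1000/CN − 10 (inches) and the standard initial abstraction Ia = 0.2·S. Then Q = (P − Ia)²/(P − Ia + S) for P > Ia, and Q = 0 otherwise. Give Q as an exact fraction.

Q = 119268241/181787970 in ≈ 0.656 in

CN(I) from CN(II)=68: (4.2·68)/(10 − 0.058·68) = 35700/757 ≈ 47.160
Retention S: 1000/CN − 10 with CN=47.160 → S = 4000/357 ≈ 11.204 in
Ia = 0.2·(4000/357) = 800/357 in ≈ 2.241 in
P − Ia = 5.300 − 2.241 = 10921/3570 ≈ 3.059 in (> 0, runoff occurs)
Runoff Q = (P−Ia)²/(P−Ia+S) = (3.059)²/(3.059+11.204) = 119268241/181787970 ≈ 0.656 in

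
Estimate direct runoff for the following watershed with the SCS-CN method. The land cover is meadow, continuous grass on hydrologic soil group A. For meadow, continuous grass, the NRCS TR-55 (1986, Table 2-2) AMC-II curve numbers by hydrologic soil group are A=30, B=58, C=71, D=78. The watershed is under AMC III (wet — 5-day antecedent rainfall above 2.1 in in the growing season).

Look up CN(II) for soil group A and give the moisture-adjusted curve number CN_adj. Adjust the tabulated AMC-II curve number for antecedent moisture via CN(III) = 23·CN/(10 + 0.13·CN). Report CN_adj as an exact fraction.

CN_adj = 6900/139 ≈ 49.640

NRCS table: meadow, continuous grass, soil group A → CN(II) = 30
Adjust CN=30 to AMC III: 23·30/(10 + 0.13·30) → 690 ÷ (139/10) = 6900/139 ≈ 49.640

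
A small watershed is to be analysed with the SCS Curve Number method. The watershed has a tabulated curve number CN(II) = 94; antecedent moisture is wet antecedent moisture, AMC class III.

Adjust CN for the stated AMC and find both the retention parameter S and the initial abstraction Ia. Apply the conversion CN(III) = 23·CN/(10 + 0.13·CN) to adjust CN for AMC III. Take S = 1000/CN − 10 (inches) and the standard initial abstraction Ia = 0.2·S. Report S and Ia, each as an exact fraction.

S = 300/1081 in ≈ 0.278 in; Ia = 60/1081 in ≈ 0.056 in

Adjust CN=94 to AMC III: 23·94/(10 + 0.13·94) → 2162 ÷ (1111/50) = 108100/1111 ≈ 97.300
Retention S: 1000/CN − 10 with CN=97.300 → S = 300/1081 ≈ 0.278 in
Ia = 0.2S: 0.2·0.278 = 0.056 in (exactly 60/1081)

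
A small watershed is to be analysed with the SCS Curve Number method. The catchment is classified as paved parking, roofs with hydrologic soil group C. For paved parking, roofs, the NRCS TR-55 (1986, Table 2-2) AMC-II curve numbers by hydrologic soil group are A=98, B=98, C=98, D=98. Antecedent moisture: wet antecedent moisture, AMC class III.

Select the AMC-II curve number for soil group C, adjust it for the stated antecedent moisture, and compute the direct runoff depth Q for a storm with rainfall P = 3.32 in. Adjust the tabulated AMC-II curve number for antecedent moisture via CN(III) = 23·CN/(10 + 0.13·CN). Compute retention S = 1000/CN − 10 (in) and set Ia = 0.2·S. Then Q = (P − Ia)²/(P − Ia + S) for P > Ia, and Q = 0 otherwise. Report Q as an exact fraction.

Q = 8656627681/2691867675 in ≈ 3.216 in

NRCS table: paved parking, roofs, soil group C → CN(II) = 98
Wet (AMC III): CN(III) = 23·98/(10 + 0.13·98) = 2254/(1137/50) = 112700/1137 ≈ 99.120
Max retention: S = 1000/(112700/1137) − 10 = 100/1127 in (≈ 0.089 in)
Ia = 0.2S: 0.2·0.089 = 0.018 in (exactly 20/1127)
Since P=3.320 > Ia=0.018: effective rainfall P−Ia = 93041/28175 in
Q = (93041/28175)²/((93041/28175) + 100/1127) = (8656627681/793830625)/(95541/28175) = 8656627681/2691867675 in ≈ 3.216 in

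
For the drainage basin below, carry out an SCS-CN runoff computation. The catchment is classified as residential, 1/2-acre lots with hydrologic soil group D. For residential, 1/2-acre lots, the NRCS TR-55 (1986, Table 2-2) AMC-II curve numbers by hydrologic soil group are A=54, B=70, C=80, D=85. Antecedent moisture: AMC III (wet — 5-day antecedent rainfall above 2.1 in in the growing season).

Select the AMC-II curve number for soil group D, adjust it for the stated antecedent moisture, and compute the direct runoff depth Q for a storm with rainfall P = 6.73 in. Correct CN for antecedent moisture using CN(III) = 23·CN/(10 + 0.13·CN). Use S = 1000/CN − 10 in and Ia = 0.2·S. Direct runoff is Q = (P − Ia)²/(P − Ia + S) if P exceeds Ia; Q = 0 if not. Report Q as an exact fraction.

Q = 66122522449/11227291300 in ≈ 5.889 in

NRCS table: residential, 1/2-acre lots, soil group D → CN(II) = 85
Wet (AMC III): CN(III) = 23·85/(10 + 0.13·85) = 1955/(421/20) = 39100/421 ≈ 92.874
Max retention: S = 1000/(39100/421) − 10 = 300/391 in (≈ 0.767 in)
Ia = 0.2·(300/391) = 60/391 in ≈ 0.153 in
Since P=6.730 > Ia=0.153: effective rainfall P−Ia = 257143/39100 in
Runoff Q = (P−Ia)²/(P−Ia+S) = (6.577)²/(6.577+0.767) = 66122522449/11227291300 ≈ 5.889 in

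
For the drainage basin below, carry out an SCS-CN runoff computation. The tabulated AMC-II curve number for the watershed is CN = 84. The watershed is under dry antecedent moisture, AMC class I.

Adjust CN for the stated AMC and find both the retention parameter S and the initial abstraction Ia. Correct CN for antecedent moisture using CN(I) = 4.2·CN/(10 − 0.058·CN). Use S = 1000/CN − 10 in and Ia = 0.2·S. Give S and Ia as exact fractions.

S = 2000/441 in ≈ 4.535 in; Ia = 400/441 in ≈ 0.907 in

Adjust CN=84 to AMC I: 4.2·84/(10 − 0.058·84) → (1764/5) ÷ (641/125) = 44100/641 ≈ 68.799
S = 1000/(44100/641) − 10 = 2000/441 in ≈ 4.535 in
Initial abstraction Ia = S/5 = (2000/441)/5 = 400/441 ≈ 0.907 in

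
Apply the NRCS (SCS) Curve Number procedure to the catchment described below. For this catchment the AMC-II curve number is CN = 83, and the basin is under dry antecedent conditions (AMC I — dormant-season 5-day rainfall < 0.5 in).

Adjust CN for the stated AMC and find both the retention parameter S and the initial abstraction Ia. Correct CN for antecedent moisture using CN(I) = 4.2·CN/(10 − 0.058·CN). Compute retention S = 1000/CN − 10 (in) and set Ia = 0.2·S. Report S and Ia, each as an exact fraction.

Dry (AMC I): CN(I) = 4.2·83/(10 − 0.058·83) = (1743/5)/(2593/500) = 174300/2593 ≈ 67.219
S = 1000/(174300/2593) − 10 = 8500/1743 in ≈ 4.877 in
Initial abstraction Ia = S/5 = (8500/1743)/5 = 1700/1743 ≈ 0.975 in

S = 8500/1743 in ≈ 4.877 in; Ia = 1700/1743 in ≈ 0.975 in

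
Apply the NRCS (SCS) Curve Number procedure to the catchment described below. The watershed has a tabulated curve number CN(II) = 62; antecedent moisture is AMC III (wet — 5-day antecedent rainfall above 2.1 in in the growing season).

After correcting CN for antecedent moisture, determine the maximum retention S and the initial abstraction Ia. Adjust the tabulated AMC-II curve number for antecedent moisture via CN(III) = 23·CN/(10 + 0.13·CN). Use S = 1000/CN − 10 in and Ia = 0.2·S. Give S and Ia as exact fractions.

S = 1900/713 in ≈ 2.665 in; Ia = 380/713 in ≈ 0.533 in

CN(III) from CN(II)=62: (23·62)/(10 + 0.13·62) = 71300/903 ≈ 78.959
Max retention: S = 1000/(71300/903) − 10 = 1900/713 in (≈ 2.665 in)
Ia = 0.2·(1900/713) = 380/713 in ≈ 0.533 in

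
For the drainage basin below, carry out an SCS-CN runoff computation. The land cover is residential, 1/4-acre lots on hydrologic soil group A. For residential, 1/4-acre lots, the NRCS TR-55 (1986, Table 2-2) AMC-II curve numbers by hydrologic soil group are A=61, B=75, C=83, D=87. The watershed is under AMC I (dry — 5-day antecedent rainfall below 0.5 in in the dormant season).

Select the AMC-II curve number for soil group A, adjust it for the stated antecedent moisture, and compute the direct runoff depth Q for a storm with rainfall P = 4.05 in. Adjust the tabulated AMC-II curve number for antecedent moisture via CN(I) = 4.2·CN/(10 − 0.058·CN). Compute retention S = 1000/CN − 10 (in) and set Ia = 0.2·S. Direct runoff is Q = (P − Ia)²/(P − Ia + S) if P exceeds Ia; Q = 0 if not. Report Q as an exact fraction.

Q = 73736569/1183532980 in ≈ 0.062 in

NRCS table: residential, 1/4-acre lots, soil group A → CN(II) = 61
Dry (AMC I): CN(I) = 4.2·61/(10 − 0.058·61) = (1281/5)/(3231/500) = 42700/1077 ≈ 39.647
Retention S: 1000/CN − 10 with CN=39.647 → S = 6500/427 ≈ 15.222 in
Ia = 0.2S: 0.2·15.222 = 3.044 in (exactly 1300/427)
P − Ia = 4.050 − 3.044 = 8587/8540 ≈ 1.006 in (> 0, runoff occurs)
Runoff Q = (P−Ia)²/(P−Ia+S) = (1.006)²/(1.006+15.222) = 73736569/1183532980 ≈ 0.062 in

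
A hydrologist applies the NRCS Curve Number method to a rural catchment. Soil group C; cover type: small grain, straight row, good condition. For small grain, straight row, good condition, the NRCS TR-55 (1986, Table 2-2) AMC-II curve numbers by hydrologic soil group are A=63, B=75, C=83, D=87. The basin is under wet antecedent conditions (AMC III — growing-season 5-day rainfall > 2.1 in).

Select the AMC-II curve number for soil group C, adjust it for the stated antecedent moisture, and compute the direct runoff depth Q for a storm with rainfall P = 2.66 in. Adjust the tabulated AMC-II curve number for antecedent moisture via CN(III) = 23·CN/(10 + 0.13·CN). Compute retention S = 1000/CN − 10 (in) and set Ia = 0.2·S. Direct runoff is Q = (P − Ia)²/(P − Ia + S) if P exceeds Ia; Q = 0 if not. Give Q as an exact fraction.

NRCS table: small grain, straight row, good condition, soil group C → CN(II) = 83
Wet (AMC III): CN(III) = 23·83/(10 + 0.13·83) = 1909/(2079/100) = 190900/2079 ≈ 91.823
Max retention: S = 1000/(190900/2079) − 10 = 1700/1909 in (≈ 0.891 in)
Ia = 0.2·(1700/1909) = 340/1909 in ≈ 0.178 in
Since P=2.660 > Ia=0.178: effective rainfall P−Ia = 236897/95450 in
Q: (236897/95450)² ÷ (321897/95450) = 56120188609/30725068650 in (≈ 1.827 in)

Q = 56120188609/30725068650 in ≈ 1.827 in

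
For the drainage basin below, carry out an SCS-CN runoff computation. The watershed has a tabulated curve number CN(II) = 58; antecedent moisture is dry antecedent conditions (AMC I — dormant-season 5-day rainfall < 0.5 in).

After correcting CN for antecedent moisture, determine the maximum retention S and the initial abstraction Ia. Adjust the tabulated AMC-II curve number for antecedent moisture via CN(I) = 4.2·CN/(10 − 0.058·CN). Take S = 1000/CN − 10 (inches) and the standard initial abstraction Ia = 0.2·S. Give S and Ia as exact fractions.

S = 500/29 in ≈ 17.241 in; Ia = 100/29 in ≈ 3.448 in

Adjust CN=58 to AMC I: 4.2·58/(10 − 0.058·58) → (1218/5) ÷ (1659/250) = 2900/79 ≈ 36.709
Max retention: S = 1000/(2900/79) − 10 = 500/29 in (≈ 17.241 in)
Ia = 0.2·(500/29) = 100/29 in ≈ 3.448 in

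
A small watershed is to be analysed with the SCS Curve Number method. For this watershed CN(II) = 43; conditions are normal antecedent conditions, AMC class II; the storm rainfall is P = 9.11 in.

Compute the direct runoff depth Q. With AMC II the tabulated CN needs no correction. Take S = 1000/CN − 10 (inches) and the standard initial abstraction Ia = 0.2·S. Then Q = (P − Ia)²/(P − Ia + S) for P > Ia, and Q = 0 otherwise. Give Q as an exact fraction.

AMC II — tabulated CN = 43 applies directly.
Max retention: S = 1000/43 − 10 = 570/43 in (≈ 13.256 in)
Ia = 0.2·(570/43) = 114/43 in ≈ 2.651 in
P − Ia = 9.110 − 2.651 = 27773/4300 ≈ 6.459 in (> 0, runoff occurs)
Runoff Q = (P−Ia)²/(P−Ia+S) = (6.459)²/(6.459+13.256) = 771339529/364523900 ≈ 2.116 in

Q = 771339529/364523900 in ≈ 2.116 in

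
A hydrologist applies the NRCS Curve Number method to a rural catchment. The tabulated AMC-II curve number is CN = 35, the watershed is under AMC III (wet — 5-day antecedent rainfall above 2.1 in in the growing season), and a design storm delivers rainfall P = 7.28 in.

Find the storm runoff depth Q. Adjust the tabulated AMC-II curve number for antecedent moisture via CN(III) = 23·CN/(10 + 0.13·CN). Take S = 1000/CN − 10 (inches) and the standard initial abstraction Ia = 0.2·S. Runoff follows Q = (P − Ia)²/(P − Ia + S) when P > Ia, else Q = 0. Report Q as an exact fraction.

Adjust CN=35 to AMC III: 23·35/(10 + 0.13·35) → 805 ÷ (291/20) = 16100/291 ≈ 55.326
S = 1000/(16100/291) − 10 = 1300/161 in ≈ 8.075 in
Ia = 0.2·(1300/161) = 260/161 in ≈ 1.615 in
P − Ia = 7.280 − 1.615 = 22802/4025 ≈ 5.665 in (> 0, runoff occurs)
Runoff Q = (P−Ia)²/(P−Ia+S) = (5.665)²/(5.665+8.075) = 19997354/8561175 ≈ 2.336 in

Q = 19997354/8561175 in ≈ 2.336 in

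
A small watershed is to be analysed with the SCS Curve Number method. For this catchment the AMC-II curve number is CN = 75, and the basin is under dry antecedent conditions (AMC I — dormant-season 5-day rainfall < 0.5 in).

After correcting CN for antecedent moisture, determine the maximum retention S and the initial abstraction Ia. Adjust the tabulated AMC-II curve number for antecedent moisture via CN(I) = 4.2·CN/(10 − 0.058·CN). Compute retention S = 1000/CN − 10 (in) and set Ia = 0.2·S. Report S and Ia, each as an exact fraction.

CN(I) from CN(II)=75: (4.2·75)/(10 − 0.058·75) = 6300/113 ≈ 55.752
S = 1000/(6300/113) − 10 = 500/63 in ≈ 7.937 in
Ia = 0.2·(500/63) = 100/63 in ≈ 1.587 in

S = 500/63 in ≈ 7.937 in; Ia = 100/63 in ≈ 1.587 in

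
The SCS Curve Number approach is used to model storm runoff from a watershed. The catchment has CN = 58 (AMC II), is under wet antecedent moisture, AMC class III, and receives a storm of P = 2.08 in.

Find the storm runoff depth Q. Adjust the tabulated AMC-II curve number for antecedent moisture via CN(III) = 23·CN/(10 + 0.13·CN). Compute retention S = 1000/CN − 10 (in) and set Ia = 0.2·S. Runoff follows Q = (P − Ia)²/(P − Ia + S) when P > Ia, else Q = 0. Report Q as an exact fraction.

Wet (AMC III): CN(III) = 23·58/(10 + 0.13·58) = 1334/(877/50) = 66700/877 ≈ 76.055
Max retention: S = 1000/(66700/877) − 10 = 2100/667 in (≈ 3.148 in)
Initial abstraction Ia = S/5 = (2100/667)/5 = 420/667 ≈ 0.630 in
P − Ia = 2.080 − 0.630 = 24184/16675 ≈ 1.450 in (> 0, runoff occurs)
Q: (24184/16675)² ÷ (76684/16675) = 146216464/319676425 in (≈ 0.457 in)

Q = 146216464/319676425 in ≈ 0.457 in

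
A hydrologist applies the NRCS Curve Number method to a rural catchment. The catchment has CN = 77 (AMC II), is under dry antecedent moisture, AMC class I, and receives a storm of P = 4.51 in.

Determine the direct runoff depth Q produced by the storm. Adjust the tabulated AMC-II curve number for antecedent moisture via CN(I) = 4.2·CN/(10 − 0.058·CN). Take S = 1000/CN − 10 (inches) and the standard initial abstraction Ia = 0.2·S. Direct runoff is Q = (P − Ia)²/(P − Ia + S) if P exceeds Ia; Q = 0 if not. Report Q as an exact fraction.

Q = 249267537289/266686473900 in ≈ 0.935 in

Adjust CN=77 to AMC I: 4.2·77/(10 − 0.058·77) → (1617/5) ÷ (2767/500) = 161700/2767 ≈ 58.439
S = 1000/(161700/2767) − 10 = 11500/1617 in ≈ 7.112 in
Ia = 0.2S: 0.2·7.112 = 1.422 in (exactly 2300/1617)
Since P=4.510 > Ia=1.422: effective rainfall P−Ia = 499267/161700 in
Runoff Q = (P−Ia)²/(P−Ia+S) = (3.088)²/(3.088+7.112) = 249267537289/266686473900 ≈ 0.935 in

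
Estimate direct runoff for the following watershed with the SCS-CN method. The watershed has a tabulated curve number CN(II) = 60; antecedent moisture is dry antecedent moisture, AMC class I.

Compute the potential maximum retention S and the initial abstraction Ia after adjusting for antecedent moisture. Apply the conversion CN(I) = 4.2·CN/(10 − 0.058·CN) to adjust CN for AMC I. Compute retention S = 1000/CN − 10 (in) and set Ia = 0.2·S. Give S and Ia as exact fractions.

Dry (AMC I): CN(I) = 4.2·60/(10 − 0.058·60) = 252/(163/25) = 6300/163 ≈ 38.650
S = 1000/(6300/163) − 10 = 1000/63 in ≈ 15.873 in
Ia = 0.2·(1000/63) = 200/63 in ≈ 3.175 in

S = 1000/63 in ≈ 15.873 in; Ia = 200/63 in ≈ 3.175 in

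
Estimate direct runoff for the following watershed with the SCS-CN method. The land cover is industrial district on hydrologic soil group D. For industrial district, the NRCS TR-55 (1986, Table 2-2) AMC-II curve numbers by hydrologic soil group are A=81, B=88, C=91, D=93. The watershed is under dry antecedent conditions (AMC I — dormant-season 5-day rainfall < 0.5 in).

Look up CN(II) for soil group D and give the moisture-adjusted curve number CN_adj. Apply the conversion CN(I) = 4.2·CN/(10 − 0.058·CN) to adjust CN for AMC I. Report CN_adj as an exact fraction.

NRCS table: industrial district, soil group D → CN(II) = 93
CN(I) from CN(II)=93: (4.2·93)/(10 − 0.058·93) = 27900/329 ≈ 84.802

CN_adj = 27900/329 ≈ 84.802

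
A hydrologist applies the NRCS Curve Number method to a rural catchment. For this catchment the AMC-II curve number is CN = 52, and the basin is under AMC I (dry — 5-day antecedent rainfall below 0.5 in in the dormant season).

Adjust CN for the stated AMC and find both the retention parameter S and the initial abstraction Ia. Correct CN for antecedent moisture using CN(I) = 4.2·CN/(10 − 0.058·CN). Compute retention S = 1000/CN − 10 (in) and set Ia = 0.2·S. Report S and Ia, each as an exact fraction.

CN(I) from CN(II)=52: (4.2·52)/(10 − 0.058·52) = 9100/291 ≈ 31.271
Retention S: 1000/CN − 10 with CN=31.271 → S = 2000/91 ≈ 21.978 in
Initial abstraction Ia = S/5 = (2000/91)/5 = 400/91 ≈ 4.396 in

S = 2000/91 in ≈ 21.978 in; Ia = 400/91 in ≈ 4.396 in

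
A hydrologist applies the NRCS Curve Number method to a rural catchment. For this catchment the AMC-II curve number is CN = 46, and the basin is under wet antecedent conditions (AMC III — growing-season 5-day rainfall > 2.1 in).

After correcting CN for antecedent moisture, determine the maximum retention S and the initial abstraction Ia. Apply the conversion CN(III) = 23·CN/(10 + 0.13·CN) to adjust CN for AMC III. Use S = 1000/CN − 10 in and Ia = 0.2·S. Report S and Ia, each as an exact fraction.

Adjust CN=46 to AMC III: 23·46/(10 + 0.13·46) → 1058 ÷ (799/50) = 52900/799 ≈ 66.208
Max retention: S = 1000/(52900/799) − 10 = 2700/529 in (≈ 5.104 in)
Ia = 0.2·(2700/529) = 540/529 in ≈ 1.021 in

S = 2700/529 in ≈ 5.104 in; Ia = 540/529 in ≈ 1.021 in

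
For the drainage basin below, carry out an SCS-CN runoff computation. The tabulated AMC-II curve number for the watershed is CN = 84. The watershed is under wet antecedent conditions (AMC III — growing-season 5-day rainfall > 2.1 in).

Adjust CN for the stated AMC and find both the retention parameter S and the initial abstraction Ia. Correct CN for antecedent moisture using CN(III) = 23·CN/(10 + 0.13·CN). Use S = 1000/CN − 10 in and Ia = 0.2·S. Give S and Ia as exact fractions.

Adjust CN=84 to AMC III: 23·84/(10 + 0.13·84) → 1932 ÷ (523/25) = 48300/523 ≈ 92.352
Retention S: 1000/CN − 10 with CN=92.352 → S = 400/483 ≈ 0.828 in
Ia = 0.2·(400/483) = 80/483 in ≈ 0.166 in

S = 400/483 in ≈ 0.828 in; Ia = 80/483 in ≈ 0.166 in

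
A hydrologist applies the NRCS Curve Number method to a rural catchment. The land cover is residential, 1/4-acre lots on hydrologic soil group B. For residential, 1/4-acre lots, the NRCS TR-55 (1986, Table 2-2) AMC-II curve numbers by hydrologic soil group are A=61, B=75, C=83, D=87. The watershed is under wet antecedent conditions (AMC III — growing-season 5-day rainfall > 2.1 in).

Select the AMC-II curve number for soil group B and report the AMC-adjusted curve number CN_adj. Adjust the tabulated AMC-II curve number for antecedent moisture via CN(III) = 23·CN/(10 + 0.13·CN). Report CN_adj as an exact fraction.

CN_adj = 6900/79 ≈ 87.342

NRCS table: residential, 1/4-acre lots, soil group B → CN(II) = 75
CN(III) from CN(II)=75: (23·75)/(10 + 0.13·75) = 6900/79 ≈ 87.342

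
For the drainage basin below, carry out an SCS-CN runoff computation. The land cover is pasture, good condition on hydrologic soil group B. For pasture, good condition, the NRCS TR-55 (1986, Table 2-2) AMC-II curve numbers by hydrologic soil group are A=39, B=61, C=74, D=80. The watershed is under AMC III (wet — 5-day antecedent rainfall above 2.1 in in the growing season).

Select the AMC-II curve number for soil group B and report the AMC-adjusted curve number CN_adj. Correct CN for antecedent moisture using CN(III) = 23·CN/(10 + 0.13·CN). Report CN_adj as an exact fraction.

NRCS table: pasture, good condition, soil group B → CN(II) = 61
Adjust CN=61 to AMC III: 23·61/(10 + 0.13·61) → 1403 ÷ (1793/100) = 140300/1793 ≈ 78.249

CN_adj = 140300/1793 ≈ 78.249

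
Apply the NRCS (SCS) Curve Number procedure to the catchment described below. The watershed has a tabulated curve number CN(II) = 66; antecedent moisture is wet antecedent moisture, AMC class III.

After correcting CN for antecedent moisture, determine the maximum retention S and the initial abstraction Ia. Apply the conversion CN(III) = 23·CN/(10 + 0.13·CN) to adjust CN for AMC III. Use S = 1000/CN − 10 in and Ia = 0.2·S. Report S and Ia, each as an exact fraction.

S = 1700/759 in ≈ 2.240 in; Ia = 340/759 in ≈ 0.448 in

Adjust CN=66 to AMC III: 23·66/(10 + 0.13·66) → 1518 ÷ (929/50) = 75900/929 ≈ 81.701
S = 1000/(75900/929) − 10 = 1700/759 in ≈ 2.240 in
Initial abstraction Ia = S/5 = (1700/759)/5 = 340/759 ≈ 0.448 in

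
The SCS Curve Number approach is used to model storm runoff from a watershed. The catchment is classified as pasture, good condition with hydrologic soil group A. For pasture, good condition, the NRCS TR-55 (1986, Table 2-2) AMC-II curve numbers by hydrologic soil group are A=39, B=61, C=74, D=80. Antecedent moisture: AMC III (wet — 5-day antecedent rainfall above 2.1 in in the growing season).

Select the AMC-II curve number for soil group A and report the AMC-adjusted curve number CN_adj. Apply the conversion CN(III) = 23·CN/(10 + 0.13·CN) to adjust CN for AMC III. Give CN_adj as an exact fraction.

CN_adj = 89700/1507 ≈ 59.522

NRCS table: pasture, good condition, soil group A → CN(II) = 39
Adjust CN=39 to AMC III: 23·39/(10 + 0.13·39) → 897 ÷ (1507/100) = 89700/1507 ≈ 59.522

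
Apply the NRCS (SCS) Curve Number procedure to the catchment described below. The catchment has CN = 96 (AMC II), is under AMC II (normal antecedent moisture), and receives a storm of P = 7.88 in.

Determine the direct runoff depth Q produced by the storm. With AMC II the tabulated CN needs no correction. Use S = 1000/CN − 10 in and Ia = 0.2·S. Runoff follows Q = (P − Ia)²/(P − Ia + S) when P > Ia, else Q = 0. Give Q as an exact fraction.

Q = 5470921/739200 in ≈ 7.401 in

AMC II — tabulated CN = 96 applies directly.
Retention S: 1000/CN − 10 with CN=96.000 → S = 5/12 ≈ 0.417 in
Initial abstraction Ia = S/5 = (5/12)/5 = 1/12 ≈ 0.083 in
Since P=7.880 > Ia=0.083: effective rainfall P−Ia = 2339/300 in
Q = (2339/300)²/((2339/300) + 5/12) = (5470921/90000)/(616/75) = 5470921/739200 in ≈ 7.401 in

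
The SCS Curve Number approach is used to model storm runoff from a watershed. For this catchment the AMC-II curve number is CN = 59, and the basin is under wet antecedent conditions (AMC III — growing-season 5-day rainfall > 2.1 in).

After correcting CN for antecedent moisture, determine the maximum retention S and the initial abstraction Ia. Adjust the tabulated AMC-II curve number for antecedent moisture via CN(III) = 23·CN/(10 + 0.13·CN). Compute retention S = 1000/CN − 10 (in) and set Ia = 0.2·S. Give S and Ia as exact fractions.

S = 4100/1357 in ≈ 3.021 in; Ia = 820/1357 in ≈ 0.604 in

Adjust CN=59 to AMC III: 23·59/(10 + 0.13·59) → 1357 ÷ (1767/100) = 135700/1767 ≈ 76.797
Max retention: S = 1000/(135700/1767) − 10 = 4100/1357 in (≈ 3.021 in)
Ia = 0.2S: 0.2·3.021 = 0.604 in (exactly 820/1357)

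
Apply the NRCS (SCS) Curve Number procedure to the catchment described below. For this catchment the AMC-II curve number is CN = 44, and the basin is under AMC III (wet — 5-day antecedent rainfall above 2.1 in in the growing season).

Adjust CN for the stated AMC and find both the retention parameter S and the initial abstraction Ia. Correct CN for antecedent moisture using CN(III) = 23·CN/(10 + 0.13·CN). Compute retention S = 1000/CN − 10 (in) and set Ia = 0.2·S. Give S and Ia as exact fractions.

Adjust CN=44 to AMC III: 23·44/(10 + 0.13·44) → 1012 ÷ (393/25) = 25300/393 ≈ 64.377
Max retention: S = 1000/(25300/393) − 10 = 1400/253 in (≈ 5.534 in)
Ia = 0.2·(1400/253) = 280/253 in ≈ 1.107 in

S = 1400/253 in ≈ 5.534 in; Ia = 280/253 in ≈ 1.107 in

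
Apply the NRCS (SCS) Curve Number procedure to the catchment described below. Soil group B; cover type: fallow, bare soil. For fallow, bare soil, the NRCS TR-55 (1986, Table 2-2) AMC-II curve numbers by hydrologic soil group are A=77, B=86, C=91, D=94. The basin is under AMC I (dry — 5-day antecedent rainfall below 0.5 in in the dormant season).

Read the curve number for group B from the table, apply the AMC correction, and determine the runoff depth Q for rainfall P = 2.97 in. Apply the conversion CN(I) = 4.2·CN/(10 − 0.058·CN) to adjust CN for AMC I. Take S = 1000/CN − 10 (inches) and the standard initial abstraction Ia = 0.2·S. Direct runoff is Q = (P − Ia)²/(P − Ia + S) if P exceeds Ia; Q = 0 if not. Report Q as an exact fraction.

NRCS table: fallow, bare soil, soil group B → CN(II) = 86
Adjust CN=86 to AMC I: 4.2·86/(10 − 0.058·86) → (1806/5) ÷ (1253/250) = 12900/179 ≈ 72.067
Retention S: 1000/CN − 10 with CN=72.067 → S = 500/129 ≈ 3.876 in
Ia = 0.2S: 0.2·3.876 = 0.775 in (exactly 100/129)
P − Ia = 2.970 − 0.775 = 28313/12900 ≈ 2.195 in (> 0, runoff occurs)
Q: (28313/12900)² ÷ (78313/12900) = 801625969/1010237700 in (≈ 0.794 in)

Q = 801625969/1010237700 in ≈ 0.794 in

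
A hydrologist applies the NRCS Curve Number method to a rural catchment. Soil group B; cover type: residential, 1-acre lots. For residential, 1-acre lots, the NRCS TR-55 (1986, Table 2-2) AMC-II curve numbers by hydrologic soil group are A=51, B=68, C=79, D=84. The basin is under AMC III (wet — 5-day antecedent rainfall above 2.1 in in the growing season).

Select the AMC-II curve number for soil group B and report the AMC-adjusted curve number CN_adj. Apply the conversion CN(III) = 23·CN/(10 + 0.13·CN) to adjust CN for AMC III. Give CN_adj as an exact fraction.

NRCS table: residential, 1-acre lots, soil group B → CN(II) = 68
Wet (AMC III): CN(III) = 23·68/(10 + 0.13·68) = 1564/(471/25) = 39100/471 ≈ 83.015

CN_adj = 39100/471 ≈ 83.015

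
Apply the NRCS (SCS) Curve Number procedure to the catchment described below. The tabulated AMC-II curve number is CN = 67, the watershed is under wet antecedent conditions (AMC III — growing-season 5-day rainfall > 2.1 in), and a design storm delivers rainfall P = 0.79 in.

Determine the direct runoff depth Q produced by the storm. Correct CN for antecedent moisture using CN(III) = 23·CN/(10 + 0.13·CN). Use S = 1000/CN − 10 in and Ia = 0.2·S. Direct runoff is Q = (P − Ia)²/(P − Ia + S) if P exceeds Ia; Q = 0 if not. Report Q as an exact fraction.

Wet (AMC III): CN(III) = 23·67/(10 + 0.13·67) = 1541/(1871/100) = 154100/1871 ≈ 82.362
Retention S: 1000/CN − 10 with CN=82.362 → S = 3300/1541 ≈ 2.141 in
Ia = 0.2·(3300/1541) = 660/1541 in ≈ 0.428 in
Since P=0.790 > Ia=0.428: effective rainfall P−Ia = 55739/154100 in
Q: (55739/154100)² ÷ (385739/154100) = 3106836121/59442379900 in (≈ 0.052 in)

Q = 3106836121/59442379900 in ≈ 0.052 in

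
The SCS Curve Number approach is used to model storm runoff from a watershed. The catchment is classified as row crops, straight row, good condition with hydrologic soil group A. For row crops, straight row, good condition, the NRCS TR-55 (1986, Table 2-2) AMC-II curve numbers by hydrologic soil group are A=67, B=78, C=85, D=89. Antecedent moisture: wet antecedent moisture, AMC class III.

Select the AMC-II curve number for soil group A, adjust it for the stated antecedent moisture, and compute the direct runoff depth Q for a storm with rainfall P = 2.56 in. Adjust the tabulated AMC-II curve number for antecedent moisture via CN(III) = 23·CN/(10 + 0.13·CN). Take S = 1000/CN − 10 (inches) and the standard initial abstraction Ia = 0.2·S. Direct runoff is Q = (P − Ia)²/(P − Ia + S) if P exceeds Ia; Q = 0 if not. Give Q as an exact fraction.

NRCS table: row crops, straight row, good condition, soil group A → CN(II) = 67
CN(III) from CN(II)=67: (23·67)/(10 + 0.13·67) = 154100/1871 ≈ 82.362
Max retention: S = 1000/(154100/1871) − 10 = 3300/1541 in (≈ 2.141 in)
Initial abstraction Ia = S/5 = (3300/1541)/5 = 660/1541 ≈ 0.428 in
P − Ia = 2.560 − 0.428 = 82124/38525 ≈ 2.132 in (> 0, runoff occurs)
Q: (82124/38525)² ÷ (164624/38525) = 421521961/396383725 in (≈ 1.063 in)

Q = 421521961/396383725 in ≈ 1.063 in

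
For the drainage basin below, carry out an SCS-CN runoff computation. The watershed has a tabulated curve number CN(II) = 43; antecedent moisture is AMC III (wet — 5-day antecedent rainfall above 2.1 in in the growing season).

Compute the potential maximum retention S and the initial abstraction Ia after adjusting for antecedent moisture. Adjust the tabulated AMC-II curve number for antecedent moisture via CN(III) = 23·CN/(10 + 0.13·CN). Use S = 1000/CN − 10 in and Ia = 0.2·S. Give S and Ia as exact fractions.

Adjust CN=43 to AMC III: 23·43/(10 + 0.13·43) → 989 ÷ (1559/100) = 98900/1559 ≈ 63.438
S = 1000/(98900/1559) − 10 = 5700/989 in ≈ 5.763 in
Initial abstraction Ia = S/5 = (5700/989)/5 = 1140/989 ≈ 1.153 in

S = 5700/989 in ≈ 5.763 in; Ia = 1140/989 in ≈ 1.153 in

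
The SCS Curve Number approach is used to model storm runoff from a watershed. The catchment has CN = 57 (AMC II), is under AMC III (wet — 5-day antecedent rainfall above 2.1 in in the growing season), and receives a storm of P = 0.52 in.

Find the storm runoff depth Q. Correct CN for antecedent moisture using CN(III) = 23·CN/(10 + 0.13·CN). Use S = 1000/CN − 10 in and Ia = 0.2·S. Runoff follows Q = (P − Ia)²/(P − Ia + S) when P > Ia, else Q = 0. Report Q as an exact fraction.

CN(III) from CN(II)=57: (23·57)/(10 + 0.13·57) = 131100/1741 ≈ 75.302
S = 1000/(131100/1741) − 10 = 4300/1311 in ≈ 3.280 in
Initial abstraction Ia = S/5 = (4300/1311)/5 = 860/1311 ≈ 0.656 in
P = 0.520 ≤ Ia = 0.656 in: entire storm abstracted, Q = 0.

Q = 0 in ≈ 0.000 in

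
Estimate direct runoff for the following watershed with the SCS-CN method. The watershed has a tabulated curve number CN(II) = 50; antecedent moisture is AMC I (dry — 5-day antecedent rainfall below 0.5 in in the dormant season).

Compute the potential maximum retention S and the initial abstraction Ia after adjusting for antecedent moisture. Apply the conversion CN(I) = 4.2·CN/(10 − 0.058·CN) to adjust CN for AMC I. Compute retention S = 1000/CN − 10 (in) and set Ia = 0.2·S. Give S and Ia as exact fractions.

S = 500/21 in ≈ 23.810 in; Ia = 100/21 in ≈ 4.762 in

CN(I) from CN(II)=50: (4.2·50)/(10 − 0.058·50) = 2100/71 ≈ 29.577
Retention S: 1000/CN − 10 with CN=29.577 → S = 500/21 ≈ 23.810 in
Ia = 0.2·(500/21) = 100/21 in ≈ 4.762 in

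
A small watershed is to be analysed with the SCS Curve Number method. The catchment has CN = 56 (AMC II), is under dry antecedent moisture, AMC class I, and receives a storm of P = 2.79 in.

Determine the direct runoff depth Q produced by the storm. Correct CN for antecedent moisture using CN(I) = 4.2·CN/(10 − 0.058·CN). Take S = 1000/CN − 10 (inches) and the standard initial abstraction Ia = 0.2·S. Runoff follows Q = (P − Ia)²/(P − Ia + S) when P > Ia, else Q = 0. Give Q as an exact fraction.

Adjust CN=56 to AMC I: 4.2·56/(10 − 0.058·56) → (1176/5) ÷ (844/125) = 7350/211 ≈ 34.834
Retention S: 1000/CN − 10 with CN=34.834 → S = 2750/147 ≈ 18.707 in
Ia = 0.2S: 0.2·18.707 = 3.741 in (exactly 550/147)
P = 2.790 ≤ Ia = 3.741 in: entire storm abstracted, Q = 0.

Q = 0 in ≈ 0.000 in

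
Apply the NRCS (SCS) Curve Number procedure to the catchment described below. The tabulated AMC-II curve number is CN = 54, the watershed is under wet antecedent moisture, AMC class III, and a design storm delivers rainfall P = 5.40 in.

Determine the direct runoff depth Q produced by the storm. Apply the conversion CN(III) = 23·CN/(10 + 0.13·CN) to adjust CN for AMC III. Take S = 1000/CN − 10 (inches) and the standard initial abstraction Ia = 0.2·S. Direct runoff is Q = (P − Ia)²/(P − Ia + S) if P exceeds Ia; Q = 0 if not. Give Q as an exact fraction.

Wet (AMC III): CN(III) = 23·54/(10 + 0.13·54) = 1242/(851/50) = 2700/37 ≈ 72.973
Retention S: 1000/CN − 10 with CN=72.973 → S = 100/27 ≈ 3.704 in
Initial abstraction Ia = S/5 = (100/27)/5 = 20/27 ≈ 0.741 in
P − Ia = 5.400 − 0.741 = 629/135 ≈ 4.659 in (> 0, runoff occurs)
Q: (629/135)² ÷ (1129/135) = 395641/152415 in (≈ 2.596 in)

Q = 395641/152415 in ≈ 2.596 in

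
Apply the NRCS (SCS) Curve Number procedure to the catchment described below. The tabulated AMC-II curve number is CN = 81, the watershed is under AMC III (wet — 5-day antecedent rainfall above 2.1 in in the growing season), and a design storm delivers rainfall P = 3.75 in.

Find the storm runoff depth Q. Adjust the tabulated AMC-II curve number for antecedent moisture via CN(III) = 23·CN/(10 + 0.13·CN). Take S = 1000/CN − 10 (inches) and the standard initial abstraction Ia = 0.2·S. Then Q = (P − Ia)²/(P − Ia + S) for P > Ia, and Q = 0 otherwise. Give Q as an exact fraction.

CN(III) from CN(II)=81: (23·81)/(10 + 0.13·81) = 186300/2053 ≈ 90.745
Max retention: S = 1000/(186300/2053) − 10 = 1900/1863 in (≈ 1.020 in)
Initial abstraction Ia = S/5 = (1900/1863)/5 = 380/1863 ≈ 0.204 in
P − Ia = 3.750 − 0.204 = 26425/7452 ≈ 3.546 in (> 0, runoff occurs)
Q: (26425/7452)² ÷ (34025/7452) = 27931225/10142172 in (≈ 2.754 in)

Q = 27931225/10142172 in ≈ 2.754 in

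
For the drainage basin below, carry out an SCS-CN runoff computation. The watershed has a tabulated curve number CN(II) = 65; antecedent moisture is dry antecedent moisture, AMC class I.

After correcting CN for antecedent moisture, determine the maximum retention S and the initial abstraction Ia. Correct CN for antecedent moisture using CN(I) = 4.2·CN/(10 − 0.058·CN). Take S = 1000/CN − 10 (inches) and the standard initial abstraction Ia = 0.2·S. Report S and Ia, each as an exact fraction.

S = 500/39 in ≈ 12.821 in; Ia = 100/39 in ≈ 2.564 in

Adjust CN=65 to AMC I: 4.2·65/(10 − 0.058·65) → 273 ÷ (623/100) = 3900/89 ≈ 43.820
Max retention: S = 1000/(3900/89) − 10 = 500/39 in (≈ 12.821 in)
Initial abstraction Ia = S/5 = (500/39)/5 = 100/39 ≈ 2.564 in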